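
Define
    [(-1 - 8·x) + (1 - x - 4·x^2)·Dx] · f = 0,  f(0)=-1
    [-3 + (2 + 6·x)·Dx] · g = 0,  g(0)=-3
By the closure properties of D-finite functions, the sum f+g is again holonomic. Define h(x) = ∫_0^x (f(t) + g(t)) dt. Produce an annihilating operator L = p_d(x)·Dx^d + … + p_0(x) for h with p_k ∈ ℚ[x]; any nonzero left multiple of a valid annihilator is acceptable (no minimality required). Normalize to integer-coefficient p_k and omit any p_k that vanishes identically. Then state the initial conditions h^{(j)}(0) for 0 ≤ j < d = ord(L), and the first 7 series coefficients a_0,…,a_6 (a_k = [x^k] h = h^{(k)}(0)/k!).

L = (-69 - 387·x - 900·x^2 - 1440·x^3)·Dx + (49 + 318·x + 1257·x^2 + 3240·x^3 + 3600·x^4)·Dx^2 + (2 - 46·x - 234·x^2 + 86·x^3 + 1440·x^4 + 1440·x^5)·Dx^3  (order 3).
h: a_k = 0, -4, -11/4, -13/24, -225/64, -2497/640, -21743/1536, …
ICs: h(0) = 0, h′(0) = -4, h′′(0) = -11/2.

f: a_k = -1, -1, -5, -9, -29, -65, -181, …
g: a_k = -3, -9/2, 27/8, -81/16, 1215/128, -5103/256, 45927/1024, …
L₀ := lclm(L_f,L_g); ord L₀ ≤ 1+1.
h=∫₀ˣh₀: take L = L₀·Dx.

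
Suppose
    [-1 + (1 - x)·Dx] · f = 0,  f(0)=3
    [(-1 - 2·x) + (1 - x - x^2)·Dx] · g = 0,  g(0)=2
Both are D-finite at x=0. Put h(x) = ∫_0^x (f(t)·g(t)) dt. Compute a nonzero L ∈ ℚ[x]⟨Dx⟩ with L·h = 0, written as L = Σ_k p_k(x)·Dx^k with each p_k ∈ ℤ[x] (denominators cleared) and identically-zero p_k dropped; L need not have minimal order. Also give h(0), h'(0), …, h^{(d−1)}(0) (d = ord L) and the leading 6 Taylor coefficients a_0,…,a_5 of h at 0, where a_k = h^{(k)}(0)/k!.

L = (-2 + 3·x^2)·Dx + (1 - 2·x + x^3)·Dx^2  (order 2).
h: a_k = 0, 6, 6, 8, 21/2, 72/5, …
ICs: h(0) = 0, h′(0) = 6.

f: a_k = 3, 3, 3, 3, 3, 3, …
g: a_k = 2, 2, 4, 6, 10, 16, …
h₀=f·g: eliminate ⇒ L₀, order ≤ 1·1.
Integrate: L := L₀·Dx.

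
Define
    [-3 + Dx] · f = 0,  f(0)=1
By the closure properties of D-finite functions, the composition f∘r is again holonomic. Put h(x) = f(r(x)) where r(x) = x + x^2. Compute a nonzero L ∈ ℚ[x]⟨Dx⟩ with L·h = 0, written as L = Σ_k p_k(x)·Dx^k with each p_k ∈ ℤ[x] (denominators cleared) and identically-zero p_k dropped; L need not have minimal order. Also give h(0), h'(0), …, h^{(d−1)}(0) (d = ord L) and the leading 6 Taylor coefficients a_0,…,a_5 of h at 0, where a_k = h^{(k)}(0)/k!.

f: a_k = 1, 3, 9/2, 9/2, 27/8, 81/40, …
f∘r: x↦r, Dx↦Dx/r' in L_f ⇒ L₀.
L = (-3 - 6·x) + Dx  (order 1).
h: a_k = 1, 3, 15/2, 27/2, 171/8, 1161/40, …
ICs: h(0) = 1.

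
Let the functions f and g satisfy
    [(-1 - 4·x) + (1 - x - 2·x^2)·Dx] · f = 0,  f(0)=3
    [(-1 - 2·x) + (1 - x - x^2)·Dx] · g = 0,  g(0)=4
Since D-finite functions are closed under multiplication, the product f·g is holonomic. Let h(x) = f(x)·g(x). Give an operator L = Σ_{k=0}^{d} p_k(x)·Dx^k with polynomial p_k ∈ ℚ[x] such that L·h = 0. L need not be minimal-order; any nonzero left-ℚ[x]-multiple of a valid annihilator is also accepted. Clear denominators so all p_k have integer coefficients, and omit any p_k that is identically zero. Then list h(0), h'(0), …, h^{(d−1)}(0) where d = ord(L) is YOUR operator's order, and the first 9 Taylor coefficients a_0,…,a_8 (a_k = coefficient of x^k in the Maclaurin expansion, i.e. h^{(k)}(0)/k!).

L = (-2 - 4·x + 9·x^2 + 8·x^3) + (1 - 2·x - 2·x^2 + 3·x^3 + 2·x^4)·Dx  (order 1).
h: a_k = 12, 24, 72, 156, 360, 768, 1644, 3432, 7128, …
ICs: h(0) = 12.

f: a_k = 3, 3, 9, 15, 33, 63, 129, 255, 513, …
g: a_k = 4, 4, 8, 12, 20, 32, 52, 84, 136, …
L₀ := L_f ⊗_s L_g (sym. prod.), ord ≤ 1.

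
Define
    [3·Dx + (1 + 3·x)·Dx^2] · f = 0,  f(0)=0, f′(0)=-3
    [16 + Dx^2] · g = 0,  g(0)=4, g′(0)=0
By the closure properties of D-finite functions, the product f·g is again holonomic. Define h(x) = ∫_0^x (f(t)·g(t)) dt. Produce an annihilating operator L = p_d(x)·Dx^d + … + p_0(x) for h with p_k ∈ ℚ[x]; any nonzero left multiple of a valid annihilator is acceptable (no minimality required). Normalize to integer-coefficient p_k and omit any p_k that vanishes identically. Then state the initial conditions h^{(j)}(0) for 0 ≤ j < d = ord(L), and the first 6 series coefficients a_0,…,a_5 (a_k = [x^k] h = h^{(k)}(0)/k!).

f: a_k = 0, -3, 9/2, -9, 81/4, -243/5, …
g: a_k = 4, 0, -32, 0, 128/3, 0, …
f·g: L₀ = L_f ⊗_s L_g, ord ≤ 2·2.
Integrate: L := L₀·Dx.
L = (2272 + 127488·x + 781056·x^2 + 1769472·x^3 + 1327104·x^4)·Dx + (4416 + 50112·x + 165888·x^2 + 165888·x^3)·Dx^2 + (1022 + 19392·x + 102816·x^2 + 221184·x^3 + 165888·x^4)·Dx^3 + (276 + 3132·x + 10368·x^2 + 10368·x^3)·Dx^4 + (55 + 714·x + 3375·x^2 + 6912·x^3 + 5184·x^4)·Dx^5  (order 5).
h: a_k = 0, 0, -6, 6, 15, -63/5, …
ICs: h(0) = 0, h′(0) = 0, h′′(0) = -12, h′′′(0) = 36, h′′′′(0) = 360.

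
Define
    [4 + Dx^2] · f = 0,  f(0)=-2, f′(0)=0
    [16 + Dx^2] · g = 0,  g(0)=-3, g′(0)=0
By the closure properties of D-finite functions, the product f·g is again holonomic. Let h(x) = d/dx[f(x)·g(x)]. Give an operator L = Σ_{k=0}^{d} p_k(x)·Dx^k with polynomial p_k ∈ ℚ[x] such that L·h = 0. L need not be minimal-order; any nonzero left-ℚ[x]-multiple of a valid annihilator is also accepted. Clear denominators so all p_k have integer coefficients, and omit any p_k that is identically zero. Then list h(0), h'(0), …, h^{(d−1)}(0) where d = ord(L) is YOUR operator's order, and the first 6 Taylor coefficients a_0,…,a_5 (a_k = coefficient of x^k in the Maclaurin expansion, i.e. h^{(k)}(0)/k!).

f: a_k = -2, 0, 4, 0, -4/3, 0, …
g: a_k = -3, 0, 24, 0, -32, 0, …
h₀=f·g: eliminate ⇒ L₀, order ≤ 2·2.
h₀' ⇒ L via d/dx closure of L₀.
L = 144 + 40·Dx^2 + Dx^4  (order 4).
h: a_k = 0, -120, 0, 656, 0, -1168, …
ICs: h(0) = 0, h′(0) = -120, h′′(0) = 0, h′′′(0) = 3936.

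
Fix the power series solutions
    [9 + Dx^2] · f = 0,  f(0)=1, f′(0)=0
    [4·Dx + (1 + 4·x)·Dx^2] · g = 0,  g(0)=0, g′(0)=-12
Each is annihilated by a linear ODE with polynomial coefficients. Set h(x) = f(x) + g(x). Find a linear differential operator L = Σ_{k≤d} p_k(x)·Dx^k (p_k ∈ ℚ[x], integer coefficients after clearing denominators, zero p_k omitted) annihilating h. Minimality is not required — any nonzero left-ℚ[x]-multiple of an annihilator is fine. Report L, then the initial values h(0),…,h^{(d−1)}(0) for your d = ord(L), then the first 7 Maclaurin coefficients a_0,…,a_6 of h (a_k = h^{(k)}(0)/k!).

f: a_k = 1, 0, -9/2, 0, 27/8, 0, -81/80, …
g: a_k = 0, -12, 24, -64, 192, -3072/5, 2048, …
f+g: L₀ = lclm(L_f,L_g), ord ≤ 2+2.
L = (3780 + 2592·x + 5184·x^2)·Dx + (369 + 2124·x + 3888·x^2 + 5184·x^3)·Dx^2 + (420 + 288·x + 576·x^2)·Dx^3 + (41 + 236·x + 432·x^2 + 576·x^3)·Dx^4  (order 4).
h: a_k = 1, -12, 39/2, -64, 1563/8, -3072/5, 163759/80, …
ICs: h(0) = 1, h′(0) = -12, h′′(0) = 39, h′′′(0) = -384.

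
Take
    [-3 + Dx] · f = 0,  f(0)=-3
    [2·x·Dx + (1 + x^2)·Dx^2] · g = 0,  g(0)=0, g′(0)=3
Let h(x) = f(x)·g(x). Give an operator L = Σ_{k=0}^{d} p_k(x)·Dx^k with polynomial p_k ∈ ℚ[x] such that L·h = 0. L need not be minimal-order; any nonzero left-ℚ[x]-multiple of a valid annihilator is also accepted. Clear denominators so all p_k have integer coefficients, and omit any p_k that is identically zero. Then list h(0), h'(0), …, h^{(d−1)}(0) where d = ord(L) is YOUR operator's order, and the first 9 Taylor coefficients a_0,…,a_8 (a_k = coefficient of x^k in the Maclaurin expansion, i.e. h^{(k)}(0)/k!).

L = (9 - 6·x + 9·x^2) + (-6 + 2·x - 6·x^2)·Dx + (1 + x^2)·Dx^2  (order 2).
h: a_k = 0, -9, -27, -75/2, -63/2, -747/40, -81/8, -3249/560, -1161/560, …
ICs: h(0) = 0, h′(0) = -9.

f: a_k = -3, -9, -27/2, -27/2, -81/8, -243/40, -243/80, -729/560, -2187/4480, …
g: a_k = 0, 3, 0, -1, 0, 3/5, 0, -3/7, 0, …
Product ⇒ symmetric product L₀, ord ≤ 2.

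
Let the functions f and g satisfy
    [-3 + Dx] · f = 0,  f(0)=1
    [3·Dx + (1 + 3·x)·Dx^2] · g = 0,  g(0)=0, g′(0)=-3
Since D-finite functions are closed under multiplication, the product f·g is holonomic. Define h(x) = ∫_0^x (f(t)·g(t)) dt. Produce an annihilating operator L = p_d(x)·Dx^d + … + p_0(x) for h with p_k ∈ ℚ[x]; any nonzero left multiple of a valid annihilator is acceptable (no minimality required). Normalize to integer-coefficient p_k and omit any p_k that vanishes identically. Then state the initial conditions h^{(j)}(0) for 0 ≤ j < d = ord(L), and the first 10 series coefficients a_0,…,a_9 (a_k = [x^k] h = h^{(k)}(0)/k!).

L = 27·x·Dx + (-3 - 18·x)·Dx^2 + (1 + 3·x)·Dx^3  (order 3).
h: a_k = 0, 0, -3/2, -3/2, -9/4, 0, -243/80, 81/16, -5589/448, 2349/80, …
ICs: h(0) = 0, h′(0) = 0, h′′(0) = -3.

f: a_k = 1, 3, 9/2, 9/2, 27/8, 81/40, 81/80, 243/560, 729/4480, 243/4480, …
g: a_k = 0, -3, 9/2, -9, 81/4, -243/5, 243/2, -2187/7, 6561/8, -2187, …
L₀ := L_f ⊗_s L_g (sym. prod.), ord ≤ 2.
Integrate: L := L₀·Dx.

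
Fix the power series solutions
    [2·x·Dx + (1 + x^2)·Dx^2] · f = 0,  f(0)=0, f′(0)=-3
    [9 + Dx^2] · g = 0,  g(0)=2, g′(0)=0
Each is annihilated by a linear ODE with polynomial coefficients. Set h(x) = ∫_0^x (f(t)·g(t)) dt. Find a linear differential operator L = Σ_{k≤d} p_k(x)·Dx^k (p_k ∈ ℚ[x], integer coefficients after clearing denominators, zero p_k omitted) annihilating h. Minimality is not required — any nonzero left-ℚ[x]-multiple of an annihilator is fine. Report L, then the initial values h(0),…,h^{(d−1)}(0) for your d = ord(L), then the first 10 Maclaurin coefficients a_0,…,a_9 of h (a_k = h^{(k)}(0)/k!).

f: a_k = 0, -3, 0, 1, 0, -3/5, 0, 3/7, 0, -1/3, …
g: a_k = 2, 0, -9, 0, 27/4, 0, -81/40, 0, 729/2240, 0, …
Sym-product of L_f,L_g gives L₀ (≤ ord 4).
h=∫₀ˣh₀: take L = L₀·Dx.
L = (1170 + 3834·x^2 + 4779·x^4 + 2916·x^6 + 729·x^8)·Dx + (396·x + 1044·x^3 + 972·x^5 + 324·x^7)·Dx^2 + (220 + 768·x^2 + 1026·x^4 + 648·x^6 + 162·x^8)·Dx^3 + (44·x + 116·x^3 + 108·x^5 + 36·x^7)·Dx^4 + (10 + 38·x^2 + 55·x^4 + 36·x^6 + 9·x^8)·Dx^5  (order 5).
h: a_k = 0, 0, -3, 0, 29/4, 0, -203/40, 0, 5343/2240, 0, …
ICs: h(0) = 0, h′(0) = 0, h′′(0) = -6, h′′′(0) = 0, h′′′′(0) = 174.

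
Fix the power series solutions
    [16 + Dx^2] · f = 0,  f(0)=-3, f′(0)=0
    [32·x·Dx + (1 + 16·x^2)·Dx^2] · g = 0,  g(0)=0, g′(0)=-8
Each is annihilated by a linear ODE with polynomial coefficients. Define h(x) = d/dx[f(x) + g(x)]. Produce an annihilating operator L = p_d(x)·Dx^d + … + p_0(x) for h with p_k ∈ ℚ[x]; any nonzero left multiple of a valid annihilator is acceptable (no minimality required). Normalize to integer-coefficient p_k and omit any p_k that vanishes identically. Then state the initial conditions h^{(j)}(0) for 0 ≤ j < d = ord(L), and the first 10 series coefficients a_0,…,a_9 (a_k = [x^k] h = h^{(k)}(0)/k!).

L = (-5632·x + 114688·x^3 + 131072·x^5) + (-16 + 1792·x^2 + 36864·x^4 + 65536·x^6)·Dx + (-352·x + 7168·x^3 + 8192·x^5)·Dx^2 + (-1 + 112·x^2 + 2304·x^4 + 4096·x^6)·Dx^3  (order 3).
h: a_k = -8, 48, 128, -128, -2048, 512/5, 32768, -4096/105, -524288, 8192/945, …
ICs: h(0) = -8, h′(0) = 48, h′′(0) = 256.

f: a_k = -3, 0, 24, 0, -32, 0, 256/15, 0, -512/105, 0, …
g: a_k = 0, -8, 0, 128/3, 0, -2048/5, 0, 32768/7, 0, -524288/9, …
Weyl lclm of L_f,L_g ⇒ L₀ (ord ≤ 4).
h=h₀': d/dx-closure on L₀ ⇒ L.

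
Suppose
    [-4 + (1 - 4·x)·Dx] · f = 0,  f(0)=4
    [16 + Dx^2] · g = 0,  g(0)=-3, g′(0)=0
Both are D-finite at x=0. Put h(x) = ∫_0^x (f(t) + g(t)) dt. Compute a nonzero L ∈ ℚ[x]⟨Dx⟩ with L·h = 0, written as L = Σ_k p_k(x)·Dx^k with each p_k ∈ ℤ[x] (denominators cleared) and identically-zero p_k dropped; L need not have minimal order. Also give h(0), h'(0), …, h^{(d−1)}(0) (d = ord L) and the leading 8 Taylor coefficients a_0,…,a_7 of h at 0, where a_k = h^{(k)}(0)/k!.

L = (448 - 512·x + 1024·x^2)·Dx + (-48 + 320·x - 768·x^2 + 1024·x^3)·Dx^2 + (28 - 32·x + 64·x^2)·Dx^3 + (-3 + 20·x - 48·x^2 + 64·x^3)·Dx^4  (order 4).
h: a_k = 0, 1, 8, 88/3, 64, 992/5, 2048/3, 246016/105, …
ICs: h(0) = 0, h′(0) = 1, h′′(0) = 16, h′′′(0) = 176.

f: a_k = 4, 16, 64, 256, 1024, 4096, 16384, 65536, …
g: a_k = -3, 0, 24, 0, -32, 0, 256/15, 0, …
f+g: L₀ = lclm(L_f,L_g), ord ≤ 1+2.
∫: right-multiply L₀ by Dx.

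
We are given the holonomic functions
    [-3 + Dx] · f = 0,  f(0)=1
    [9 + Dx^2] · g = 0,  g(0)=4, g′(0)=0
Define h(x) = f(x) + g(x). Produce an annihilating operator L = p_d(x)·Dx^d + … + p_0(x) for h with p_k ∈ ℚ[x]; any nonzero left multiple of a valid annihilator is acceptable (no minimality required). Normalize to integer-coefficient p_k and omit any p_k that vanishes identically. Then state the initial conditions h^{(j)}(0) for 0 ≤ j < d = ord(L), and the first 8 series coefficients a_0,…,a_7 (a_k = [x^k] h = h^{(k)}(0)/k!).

L = -27 + 9·Dx - 3·Dx^2 + Dx^3  (order 3).
h: a_k = 5, 3, -27/2, 9/2, 135/8, 81/40, -243/80, 243/560, …
ICs: h(0) = 5, h′(0) = 3, h′′(0) = -27.

f: a_k = 1, 3, 9/2, 9/2, 27/8, 81/40, 81/80, 243/560, …
g: a_k = 4, 0, -18, 0, 27/2, 0, -81/20, 0, …
f+g: L₀ = lclm(L_f,L_g), ord ≤ 1+2.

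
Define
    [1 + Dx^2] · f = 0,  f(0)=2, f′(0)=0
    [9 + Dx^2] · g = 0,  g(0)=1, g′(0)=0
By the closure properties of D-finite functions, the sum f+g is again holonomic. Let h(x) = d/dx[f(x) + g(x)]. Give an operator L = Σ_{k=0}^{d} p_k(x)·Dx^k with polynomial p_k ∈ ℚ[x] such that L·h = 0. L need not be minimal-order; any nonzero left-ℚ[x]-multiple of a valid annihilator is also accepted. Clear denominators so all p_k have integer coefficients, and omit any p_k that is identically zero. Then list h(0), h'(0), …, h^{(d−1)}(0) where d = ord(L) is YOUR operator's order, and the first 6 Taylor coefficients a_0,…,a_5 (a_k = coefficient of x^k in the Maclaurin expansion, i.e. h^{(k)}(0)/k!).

f: a_k = 2, 0, -1, 0, 1/12, 0, …
g: a_k = 1, 0, -9/2, 0, 27/8, 0, …
Sum ⇒ L₀ = lclm(L_f,L_g) in ℚ(x)⟨Dx⟩.
Differentiate: ansatz ord ≤ ord L₀ ⇒ L.
L = 9 + 10·Dx^2 + Dx^4  (order 4).
h: a_k = 0, -11, 0, 83/6, 0, -731/120, …
ICs: h(0) = 0, h′(0) = -11, h′′(0) = 0, h′′′(0) = 83.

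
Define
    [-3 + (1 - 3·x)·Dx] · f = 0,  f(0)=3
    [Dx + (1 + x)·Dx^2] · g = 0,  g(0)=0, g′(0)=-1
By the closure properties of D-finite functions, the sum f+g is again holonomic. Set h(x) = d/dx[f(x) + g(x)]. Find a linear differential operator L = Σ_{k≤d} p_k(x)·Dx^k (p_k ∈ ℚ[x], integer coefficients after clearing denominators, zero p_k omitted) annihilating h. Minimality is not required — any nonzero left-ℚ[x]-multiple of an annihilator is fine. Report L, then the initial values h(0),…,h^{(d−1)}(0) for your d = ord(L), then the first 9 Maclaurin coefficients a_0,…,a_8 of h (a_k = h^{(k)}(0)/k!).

L = (66 + 18·x) + (52 + 120·x + 36·x^2)·Dx + (-7 + 11·x + 27·x^2 + 9·x^3)·Dx^2  (order 2).
h: a_k = 8, 55, 242, 973, 3644, 13123, 45926, 157465, 531440, …
ICs: h(0) = 8, h′(0) = 55.

f: a_k = 3, 9, 27, 81, 243, 729, 2187, 6561, 19683, …
g: a_k = 0, -1, 1/2, -1/3, 1/4, -1/5, 1/6, -1/7, 1/8, …
f+g: L₀ = lclm(L_f,L_g), ord ≤ 1+2.
h₀' ⇒ L via d/dx closure of L₀.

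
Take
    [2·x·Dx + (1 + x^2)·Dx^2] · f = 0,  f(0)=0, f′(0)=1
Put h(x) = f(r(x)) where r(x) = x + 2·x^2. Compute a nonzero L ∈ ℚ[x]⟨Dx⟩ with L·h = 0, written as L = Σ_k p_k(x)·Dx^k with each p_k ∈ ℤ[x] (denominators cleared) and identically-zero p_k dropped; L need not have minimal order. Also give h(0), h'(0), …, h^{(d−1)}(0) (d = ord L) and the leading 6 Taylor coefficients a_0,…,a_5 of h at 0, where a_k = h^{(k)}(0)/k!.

f: a_k = 0, 1, 0, -1/3, 0, 1/5, …
L₀ from L_f via x↦r, Dx↦r'^{-1}Dx.
L = (-4 + 2·x + 16·x^2 + 48·x^3 + 48·x^4)·Dx + (1 + 4·x + x^2 + 8·x^3 + 20·x^4 + 16·x^5)·Dx^2  (order 2).
h: a_k = 0, 1, 2, -1/3, -2, -19/5, …
ICs: h(0) = 0, h′(0) = 1.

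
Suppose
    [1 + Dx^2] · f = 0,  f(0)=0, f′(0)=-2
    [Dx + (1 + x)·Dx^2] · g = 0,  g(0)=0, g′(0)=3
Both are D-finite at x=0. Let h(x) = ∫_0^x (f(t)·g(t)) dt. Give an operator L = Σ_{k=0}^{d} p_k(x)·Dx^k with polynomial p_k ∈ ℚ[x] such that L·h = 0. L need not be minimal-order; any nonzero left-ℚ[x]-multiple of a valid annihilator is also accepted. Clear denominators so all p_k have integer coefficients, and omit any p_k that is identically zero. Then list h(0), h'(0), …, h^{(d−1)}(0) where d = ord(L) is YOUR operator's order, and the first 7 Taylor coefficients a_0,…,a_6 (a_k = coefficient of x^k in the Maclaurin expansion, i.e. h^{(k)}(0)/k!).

L = (-3 + 6·x + 19·x^2 + 16·x^3 + 4·x^4)·Dx + (4 + 20·x + 24·x^2 + 8·x^3)·Dx^2 + (20·x + 42·x^2 + 32·x^3 + 8·x^4)·Dx^3 + (4 + 20·x + 24·x^2 + 8·x^3)·Dx^4 + (3 + 14·x + 23·x^2 + 16·x^3 + 4·x^4)·Dx^5  (order 5).
h: a_k = 0, 0, 0, -2, 3/4, -1/5, 1/6, …
ICs: h(0) = 0, h′(0) = 0, h′′(0) = 0, h′′′(0) = -12, h′′′′(0) = 18.

f: a_k = 0, -2, 0, 1/3, 0, -1/60, 0, …
g: a_k = 0, 3, -3/2, 1, -3/4, 3/5, -1/2, …
f·g: L₀ = L_f ⊗_s L_g, ord ≤ 2·2.
∫: right-multiply L₀ by Dx.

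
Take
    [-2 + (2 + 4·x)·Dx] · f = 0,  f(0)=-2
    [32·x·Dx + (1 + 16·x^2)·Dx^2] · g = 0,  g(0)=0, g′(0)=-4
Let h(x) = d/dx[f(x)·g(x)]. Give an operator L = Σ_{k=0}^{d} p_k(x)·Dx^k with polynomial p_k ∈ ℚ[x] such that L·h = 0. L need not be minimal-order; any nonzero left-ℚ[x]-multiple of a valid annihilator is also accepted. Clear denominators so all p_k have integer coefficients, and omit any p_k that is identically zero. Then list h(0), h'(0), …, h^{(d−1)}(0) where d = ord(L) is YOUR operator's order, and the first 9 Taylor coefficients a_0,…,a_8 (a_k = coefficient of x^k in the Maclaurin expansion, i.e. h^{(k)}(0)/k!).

L = (29 + 320·x - 1120·x^2 - 3072·x^3 - 768·x^4) + (38 + 300·x - 576·x^2 - 6656·x^3 - 10752·x^4 - 3072·x^5)·Dx + (3 - 20·x - 84·x^2 - 512·x^3 - 2176·x^4 - 3072·x^5 - 1024·x^6)·Dx^2  (order 2).
h: a_k = 8, 16, -140, -464/3, 6389/3, 11858/5, -1022653/30, -3777628/105, 60850925/112, …
ICs: h(0) = 8, h′(0) = 16.

f: a_k = -2, -2, 1, -1, 5/4, -7/4, 21/8, -33/8, 429/64, …
g: a_k = 0, -4, 0, 64/3, 0, -1024/5, 0, 16384/7, 0, …
Sym-product of L_f,L_g gives L₀ (≤ ord 2).
h=h₀': d/dx-closure on L₀ ⇒ L.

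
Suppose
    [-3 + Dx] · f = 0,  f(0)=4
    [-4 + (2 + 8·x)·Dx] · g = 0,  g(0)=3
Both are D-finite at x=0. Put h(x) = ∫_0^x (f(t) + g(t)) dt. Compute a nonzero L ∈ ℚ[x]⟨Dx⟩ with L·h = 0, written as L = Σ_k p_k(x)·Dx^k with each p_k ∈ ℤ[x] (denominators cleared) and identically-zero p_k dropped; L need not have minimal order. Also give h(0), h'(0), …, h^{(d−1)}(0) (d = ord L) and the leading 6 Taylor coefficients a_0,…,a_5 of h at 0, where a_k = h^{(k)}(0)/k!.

L = (30 + 72·x)·Dx + (-13 - 72·x - 144·x^2)·Dx^2 + (1 + 16·x + 48·x^2)·Dx^3  (order 3).
h: a_k = 0, 7, 9, 4, 15/2, -33/10, …
ICs: h(0) = 0, h′(0) = 7, h′′(0) = 18.

f: a_k = 4, 12, 18, 18, 27/2, 81/10, …
g: a_k = 3, 6, -6, 12, -30, 84, …
Sum ⇒ L₀ = lclm(L_f,L_g) in ℚ(x)⟨Dx⟩.
∫: right-multiply L₀ by Dx.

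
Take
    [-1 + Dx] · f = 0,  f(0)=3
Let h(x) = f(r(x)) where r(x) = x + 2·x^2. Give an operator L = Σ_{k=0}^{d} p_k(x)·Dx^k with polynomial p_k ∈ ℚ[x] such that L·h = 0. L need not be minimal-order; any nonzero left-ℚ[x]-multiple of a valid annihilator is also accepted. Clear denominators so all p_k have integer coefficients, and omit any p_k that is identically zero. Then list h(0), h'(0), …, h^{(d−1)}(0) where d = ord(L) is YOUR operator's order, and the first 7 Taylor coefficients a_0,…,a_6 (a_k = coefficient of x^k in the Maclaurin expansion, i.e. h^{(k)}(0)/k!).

f: a_k = 3, 3, 3/2, 1/2, 1/8, 1/40, 1/240, …
L₀ from L_f via x↦r, Dx↦r'^{-1}Dx.
L = (-1 - 4·x) + Dx  (order 1).
h: a_k = 3, 3, 15/2, 13/2, 73/8, 281/40, 1741/240, …
ICs: h(0) = 3.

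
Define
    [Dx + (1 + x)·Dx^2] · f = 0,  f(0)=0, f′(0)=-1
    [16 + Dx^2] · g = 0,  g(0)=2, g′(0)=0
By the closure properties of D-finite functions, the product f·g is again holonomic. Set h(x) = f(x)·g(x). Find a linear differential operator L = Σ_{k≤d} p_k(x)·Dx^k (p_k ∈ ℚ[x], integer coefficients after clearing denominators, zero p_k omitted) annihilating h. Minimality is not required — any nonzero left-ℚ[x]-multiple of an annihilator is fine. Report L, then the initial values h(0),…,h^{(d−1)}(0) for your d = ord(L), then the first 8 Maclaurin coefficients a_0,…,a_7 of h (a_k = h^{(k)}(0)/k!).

L = (15072 + 62976·x + 97024·x^2 + 65536·x^3 + 16384·x^4) + (1984 + 6080·x + 6144·x^2 + 2048·x^3)·Dx + (1950 + 8000·x + 12192·x^2 + 8192·x^3 + 2048·x^4)·Dx^2 + (124 + 380·x + 384·x^2 + 128·x^3)·Dx^3 + (63 + 254·x + 383·x^2 + 256·x^3 + 64·x^4)·Dx^4  (order 4).
h: a_k = 0, -2, 1, 46/3, -15/2, -82/5, 7, 754/105, …
ICs: h(0) = 0, h′(0) = -2, h′′(0) = 2, h′′′(0) = 92.

f: a_k = 0, -1, 1/2, -1/3, 1/4, -1/5, 1/6, -1/7, …
g: a_k = 2, 0, -16, 0, 64/3, 0, -512/45, 0, …
h₀=f·g: eliminate ⇒ L₀, order ≤ 2·2.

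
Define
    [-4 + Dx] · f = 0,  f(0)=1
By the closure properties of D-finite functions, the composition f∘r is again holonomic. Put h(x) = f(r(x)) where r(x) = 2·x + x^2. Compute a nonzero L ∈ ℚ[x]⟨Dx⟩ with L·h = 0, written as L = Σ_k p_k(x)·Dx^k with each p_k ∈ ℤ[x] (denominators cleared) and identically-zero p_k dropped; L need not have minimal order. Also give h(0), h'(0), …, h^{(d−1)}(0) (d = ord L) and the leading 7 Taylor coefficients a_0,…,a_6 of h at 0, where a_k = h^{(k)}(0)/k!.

f: a_k = 1, 4, 8, 32/3, 32/3, 128/15, 256/45, …
Change of var in L_f (x↦r) gives L₀.
L = (-8 - 8·x) + Dx  (order 1).
h: a_k = 1, 8, 36, 352/3, 920/3, 3392/5, 59104/45, …
ICs: h(0) = 1.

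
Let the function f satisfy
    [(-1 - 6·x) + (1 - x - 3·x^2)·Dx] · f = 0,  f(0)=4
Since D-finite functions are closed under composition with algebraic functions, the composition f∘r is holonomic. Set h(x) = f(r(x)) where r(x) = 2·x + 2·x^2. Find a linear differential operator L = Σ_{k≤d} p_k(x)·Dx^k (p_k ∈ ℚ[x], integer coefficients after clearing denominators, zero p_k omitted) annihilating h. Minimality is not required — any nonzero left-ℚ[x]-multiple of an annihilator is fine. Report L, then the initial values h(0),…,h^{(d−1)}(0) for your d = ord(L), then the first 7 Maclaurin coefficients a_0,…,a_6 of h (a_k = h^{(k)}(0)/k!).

f: a_k = 4, 4, 16, 28, 76, 160, 388, …
L₀ from L_f via x↦r, Dx↦r'^{-1}Dx.
L = (2 + 28·x + 72·x^2 + 48·x^3) + (-1 + 2·x + 14·x^2 + 24·x^3 + 12·x^4)·Dx  (order 1).
h: a_k = 4, 8, 72, 352, 1952, 10656, 57952, …
ICs: h(0) = 4.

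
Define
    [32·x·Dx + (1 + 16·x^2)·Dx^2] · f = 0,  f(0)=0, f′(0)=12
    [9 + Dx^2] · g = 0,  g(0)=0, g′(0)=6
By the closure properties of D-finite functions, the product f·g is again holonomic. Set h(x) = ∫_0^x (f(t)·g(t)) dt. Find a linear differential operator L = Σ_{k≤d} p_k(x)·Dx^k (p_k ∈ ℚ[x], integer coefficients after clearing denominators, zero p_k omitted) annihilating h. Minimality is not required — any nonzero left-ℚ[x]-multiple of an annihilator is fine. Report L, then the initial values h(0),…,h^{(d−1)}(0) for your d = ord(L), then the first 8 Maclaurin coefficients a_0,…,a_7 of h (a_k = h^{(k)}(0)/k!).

L = (16425 + 696384·x^2 + 2778624·x^4 + 11943936·x^6 + 47775744·x^8)·Dx + (23616·x + 543744·x^3 + 3981312·x^5 + 21233664·x^7)·Dx^2 + (2050 + 87168·x^2 + 470016·x^4 + 2654208·x^6 + 10616832·x^8)·Dx^3 + (2624·x + 60416·x^3 + 442368·x^5 + 2359296·x^7)·Dx^4 + (25 + 1088·x^2 + 17920·x^4 + 147456·x^6 + 589824·x^8)·Dx^5  (order 5).
h: a_k = 0, 0, 0, 24, 0, -492/5, 0, 4311/7, …
ICs: h(0) = 0, h′(0) = 0, h′′(0) = 0, h′′′(0) = 144, h′′′′(0) = 0.

f: a_k = 0, 12, 0, -64, 0, 3072/5, 0, -49152/7, …
g: a_k = 0, 6, 0, -9, 0, 81/20, 0, -243/280, …
h₀=f·g: eliminate ⇒ L₀, order ≤ 2·2.
h=∫₀ˣh₀: take L = L₀·Dx.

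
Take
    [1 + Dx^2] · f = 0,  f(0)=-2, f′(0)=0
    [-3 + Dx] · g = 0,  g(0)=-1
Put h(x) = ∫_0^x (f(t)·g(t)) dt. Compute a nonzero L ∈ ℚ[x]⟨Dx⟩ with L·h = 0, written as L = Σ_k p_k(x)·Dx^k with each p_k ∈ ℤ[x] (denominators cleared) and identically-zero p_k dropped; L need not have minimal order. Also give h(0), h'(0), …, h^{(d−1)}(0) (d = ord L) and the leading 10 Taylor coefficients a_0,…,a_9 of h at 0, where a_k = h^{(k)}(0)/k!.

f: a_k = -2, 0, 1, 0, -1/12, 0, 1/360, 0, -1/20160, 0, …
g: a_k = -1, -3, -9/2, -9/2, -27/8, -81/40, -81/80, -243/560, -729/4480, -243/4480, …
L₀ := L_f ⊗_s L_g (sym. prod.), ord ≤ 2.
h=∫h₀ ⇒ L = L₀·Dx.
L = 10·Dx - 6·Dx^2 + Dx^3  (order 3).
h: a_k = 0, 2, 3, 8/3, 3/2, 7/15, -1/30, -44/315, -83/840, -527/11340, …
ICs: h(0) = 0, h′(0) = 2, h′′(0) = 6.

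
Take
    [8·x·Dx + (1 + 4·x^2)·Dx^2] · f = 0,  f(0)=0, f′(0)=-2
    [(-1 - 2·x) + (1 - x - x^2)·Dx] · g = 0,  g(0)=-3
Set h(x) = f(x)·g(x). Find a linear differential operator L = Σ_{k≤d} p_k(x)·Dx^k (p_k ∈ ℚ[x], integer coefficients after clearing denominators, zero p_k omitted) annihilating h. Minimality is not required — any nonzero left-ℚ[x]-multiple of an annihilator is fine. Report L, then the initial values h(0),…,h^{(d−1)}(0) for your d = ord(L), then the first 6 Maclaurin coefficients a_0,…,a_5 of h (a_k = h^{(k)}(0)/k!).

L = (2 + 8·x + 24·x^2) + (2 - 4·x + 16·x^2 + 24·x^3)·Dx + (-1 + x - 3·x^2 + 4·x^3 + 4·x^4)·Dx^2  (order 2).
h: a_k = 0, 6, 6, 4, 10, 166/5, …
ICs: h(0) = 0, h′(0) = 6.

f: a_k = 0, -2, 0, 8/3, 0, -32/5, …
g: a_k = -3, -3, -6, -9, -15, -24, …
Product ⇒ symmetric product L₀, ord ≤ 2.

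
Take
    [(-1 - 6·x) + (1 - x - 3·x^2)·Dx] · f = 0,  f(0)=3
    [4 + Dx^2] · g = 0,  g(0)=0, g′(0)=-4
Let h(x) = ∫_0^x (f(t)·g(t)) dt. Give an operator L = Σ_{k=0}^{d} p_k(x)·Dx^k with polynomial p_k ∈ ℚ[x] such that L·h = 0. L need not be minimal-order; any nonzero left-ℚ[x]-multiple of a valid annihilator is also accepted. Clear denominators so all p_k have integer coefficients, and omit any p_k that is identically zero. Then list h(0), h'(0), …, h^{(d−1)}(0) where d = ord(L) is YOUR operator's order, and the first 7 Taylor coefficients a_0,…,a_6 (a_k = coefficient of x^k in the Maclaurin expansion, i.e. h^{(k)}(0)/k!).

L = (2 + 4·x + 12·x^2)·Dx + (2 + 12·x)·Dx^2 + (-1 + x + 3·x^2)·Dx^3  (order 3).
h: a_k = 0, 0, -6, -4, -10, -76/5, -494/15, …
ICs: h(0) = 0, h′(0) = 0, h′′(0) = -12.

f: a_k = 3, 3, 12, 21, 57, 120, 291, …
g: a_k = 0, -4, 0, 8/3, 0, -8/15, 0, …
Sym-product of L_f,L_g gives L₀ (≤ ord 2).
∫: right-multiply L₀ by Dx.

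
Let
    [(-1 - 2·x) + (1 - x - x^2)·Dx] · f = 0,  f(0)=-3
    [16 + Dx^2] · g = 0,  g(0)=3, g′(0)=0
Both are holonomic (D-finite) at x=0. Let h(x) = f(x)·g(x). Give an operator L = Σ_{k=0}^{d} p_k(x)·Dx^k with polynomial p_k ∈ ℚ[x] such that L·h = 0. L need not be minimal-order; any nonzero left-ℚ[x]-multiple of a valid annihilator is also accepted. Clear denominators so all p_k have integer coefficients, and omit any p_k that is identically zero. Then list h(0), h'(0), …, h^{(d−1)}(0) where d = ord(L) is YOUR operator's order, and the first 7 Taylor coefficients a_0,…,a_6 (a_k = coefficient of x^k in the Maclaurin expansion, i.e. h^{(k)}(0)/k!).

L = (-14 + 16·x + 16·x^2) + (2 + 4·x)·Dx + (-1 + x + x^2)·Dx^2  (order 2).
h: a_k = -9, -9, 54, 45, 3, 48, 511/5, …
ICs: h(0) = -9, h′(0) = -9.

f: a_k = -3, -3, -6, -9, -15, -24, -39, …
g: a_k = 3, 0, -24, 0, 32, 0, -256/15, …
h₀=f·g: eliminate ⇒ L₀, order ≤ 1·2.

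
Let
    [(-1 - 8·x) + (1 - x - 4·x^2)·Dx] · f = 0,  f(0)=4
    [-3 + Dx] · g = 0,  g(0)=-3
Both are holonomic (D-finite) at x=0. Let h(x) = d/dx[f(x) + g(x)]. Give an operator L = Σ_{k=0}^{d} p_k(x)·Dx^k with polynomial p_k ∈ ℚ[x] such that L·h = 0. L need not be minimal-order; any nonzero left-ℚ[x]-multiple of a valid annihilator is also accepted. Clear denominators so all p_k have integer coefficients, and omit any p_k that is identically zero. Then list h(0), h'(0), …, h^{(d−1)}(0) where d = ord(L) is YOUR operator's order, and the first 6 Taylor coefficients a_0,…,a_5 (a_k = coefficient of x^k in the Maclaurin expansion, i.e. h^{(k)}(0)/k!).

L = (72 + 1314·x + 1440·x^2 + 6336·x^3 + 3456·x^4) + (-45 - 426·x - 783·x^2 - 1968·x^3 + 720·x^4 + 1152·x^5)·Dx + (7 - 4·x + 101·x^2 - 48·x^3 - 624·x^4 - 384·x^5)·Dx^2  (order 2).
h: a_k = -5, 13, 135/2, 847/2, 10157/8, 173031/40, …
ICs: h(0) = -5, h′(0) = 13.

f: a_k = 4, 4, 20, 36, 116, 260, …
g: a_k = -3, -9, -27/2, -27/2, -81/8, -243/40, …
h₀=f+g: left-lcm gives L₀, ord ≤ 2.
h=h₀': d/dx-closure on L₀ ⇒ L.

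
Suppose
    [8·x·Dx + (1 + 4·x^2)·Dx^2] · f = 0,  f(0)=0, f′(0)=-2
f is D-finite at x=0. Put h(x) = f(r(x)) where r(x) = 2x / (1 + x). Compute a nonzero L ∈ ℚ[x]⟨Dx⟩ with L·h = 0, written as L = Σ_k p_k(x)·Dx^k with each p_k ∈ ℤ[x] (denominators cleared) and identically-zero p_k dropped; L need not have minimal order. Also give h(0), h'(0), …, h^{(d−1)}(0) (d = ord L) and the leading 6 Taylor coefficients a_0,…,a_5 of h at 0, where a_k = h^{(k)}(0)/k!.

L = (2 + 34·x)·Dx + (1 + 2·x + 17·x^2)·Dx^2  (order 2).
h: a_k = 0, -4, 4, 52/3, -60, -404/5, …
ICs: h(0) = 0, h′(0) = -4.

f: a_k = 0, -2, 0, 8/3, 0, -32/5, …
Change of var in L_f (x↦r) gives L₀.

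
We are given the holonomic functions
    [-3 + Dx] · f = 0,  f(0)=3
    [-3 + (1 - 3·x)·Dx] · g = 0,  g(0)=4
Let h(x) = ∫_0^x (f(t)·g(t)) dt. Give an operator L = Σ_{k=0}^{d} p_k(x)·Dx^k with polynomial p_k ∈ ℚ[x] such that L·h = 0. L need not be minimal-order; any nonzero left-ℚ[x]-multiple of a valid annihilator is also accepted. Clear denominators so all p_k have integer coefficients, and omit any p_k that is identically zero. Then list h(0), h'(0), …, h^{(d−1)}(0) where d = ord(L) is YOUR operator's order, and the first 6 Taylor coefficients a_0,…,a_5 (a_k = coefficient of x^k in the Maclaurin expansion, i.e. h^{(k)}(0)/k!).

L = (6 - 9·x)·Dx + (-1 + 3·x)·Dx^2  (order 2).
h: a_k = 0, 12, 36, 90, 216, 1053/2, …
ICs: h(0) = 0, h′(0) = 12.

f: a_k = 3, 9, 27/2, 27/2, 81/8, 243/40, …
g: a_k = 4, 12, 36, 108, 324, 972, …
f·g: L₀ = L_f ⊗_s L_g, ord ≤ 1·1.
Integrate: L := L₀·Dx.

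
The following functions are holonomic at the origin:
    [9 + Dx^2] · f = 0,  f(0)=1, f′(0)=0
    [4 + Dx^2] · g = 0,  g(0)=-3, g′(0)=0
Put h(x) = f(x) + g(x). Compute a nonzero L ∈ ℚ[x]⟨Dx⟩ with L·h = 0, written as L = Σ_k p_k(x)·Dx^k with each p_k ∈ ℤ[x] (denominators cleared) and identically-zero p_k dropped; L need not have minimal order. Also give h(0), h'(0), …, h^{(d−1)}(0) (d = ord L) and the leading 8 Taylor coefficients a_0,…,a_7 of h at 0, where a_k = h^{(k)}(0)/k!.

L = 36 + 13·Dx^2 + Dx^4  (order 4).
h: a_k = -2, 0, 3/2, 0, 11/8, 0, -179/240, 0, …
ICs: h(0) = -2, h′(0) = 0, h′′(0) = 3, h′′′(0) = 0.

f: a_k = 1, 0, -9/2, 0, 27/8, 0, -81/80, 0, …
g: a_k = -3, 0, 6, 0, -2, 0, 4/15, 0, …
h₀=f+g: left-lcm gives L₀, ord ≤ 4.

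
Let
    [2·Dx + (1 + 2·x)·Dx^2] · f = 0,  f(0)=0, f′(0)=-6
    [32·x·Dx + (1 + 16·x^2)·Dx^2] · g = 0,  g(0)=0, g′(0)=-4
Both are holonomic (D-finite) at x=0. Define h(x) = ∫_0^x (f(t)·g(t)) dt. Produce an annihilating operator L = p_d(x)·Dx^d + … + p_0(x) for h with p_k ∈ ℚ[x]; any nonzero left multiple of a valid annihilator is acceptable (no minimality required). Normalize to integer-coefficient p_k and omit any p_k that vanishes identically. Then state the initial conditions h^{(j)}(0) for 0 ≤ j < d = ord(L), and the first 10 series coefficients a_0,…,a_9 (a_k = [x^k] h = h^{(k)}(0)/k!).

f: a_k = 0, -6, 6, -8, 12, -96/5, 32, -384/7, 96, -512/3, …
g: a_k = 0, -4, 0, 64/3, 0, -1024/5, 0, 16384/7, 0, -262144/9, …
L₀ := L_f ⊗_s L_g (sym. prod.), ord ≤ 4.
h=∫₀ˣh₀: take L = L₀·Dx.
L = (2304 + 8960·x + 114688·x^2 + 552960·x^3 + 983040·x^4 + 851968·x^5 + 1048576·x^7)·Dx^2 + (1032 + 14720·x + 111872·x^2 + 616448·x^3 + 1884160·x^4 + 3047424·x^5 + 2293760·x^6 + 1572864·x^7 + 3670016·x^8)·Dx^3 + (72 + 2512·x + 19968·x^2 + 99072·x^3 + 393216·x^4 + 1019904·x^5 + 1572864·x^6 + 1376256·x^7 + 1572864·x^8 + 2097152·x^9)·Dx^4 + (17 + 132·x + 964·x^2 + 4864·x^3 + 18432·x^4 + 55296·x^5 + 129024·x^6 + 196608·x^7 + 196608·x^8 + 262144·x^9 + 262144·x^10)·Dx^5  (order 5).
h: a_k = 0, 0, 0, 8, -6, -96/5, 40/3, 2432/15, -688/5, -20992/15, …
ICs: h(0) = 0, h′(0) = 0, h′′(0) = 0, h′′′(0) = 48, h′′′′(0) = -144.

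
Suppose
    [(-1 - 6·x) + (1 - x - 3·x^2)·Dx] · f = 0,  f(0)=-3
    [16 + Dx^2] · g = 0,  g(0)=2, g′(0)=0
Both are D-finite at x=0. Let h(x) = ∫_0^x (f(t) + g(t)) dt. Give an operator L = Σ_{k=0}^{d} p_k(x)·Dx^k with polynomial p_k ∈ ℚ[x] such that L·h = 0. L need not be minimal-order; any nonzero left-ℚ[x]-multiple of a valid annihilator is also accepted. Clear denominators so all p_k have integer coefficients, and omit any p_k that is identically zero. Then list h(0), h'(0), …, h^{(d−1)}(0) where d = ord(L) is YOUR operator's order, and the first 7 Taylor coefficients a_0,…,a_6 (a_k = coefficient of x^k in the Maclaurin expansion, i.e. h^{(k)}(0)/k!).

L = (464 + 2816·x + 416·x^2 + 2112·x^3 + 5760·x^4 + 6912·x^5)·Dx + (-192 + 304·x + 672·x^2 - 1312·x^3 - 1008·x^4 + 3456·x^5 + 3456·x^6)·Dx^2 + (29 + 176·x + 26·x^2 + 132·x^3 + 360·x^4 + 432·x^5)·Dx^3 + (-12 + 19·x + 42·x^2 - 82·x^3 - 63·x^4 + 216·x^5 + 216·x^6)·Dx^4  (order 4).
h: a_k = 0, -1, -3/2, -28/3, -21/4, -107/15, -20, …
ICs: h(0) = 0, h′(0) = -1, h′′(0) = -3, h′′′(0) = -56.

f: a_k = -3, -3, -12, -21, -57, -120, -291, …
g: a_k = 2, 0, -16, 0, 64/3, 0, -512/45, …
Sum ⇒ L₀ = lclm(L_f,L_g) in ℚ(x)⟨Dx⟩.
h=∫h₀ ⇒ L = L₀·Dx.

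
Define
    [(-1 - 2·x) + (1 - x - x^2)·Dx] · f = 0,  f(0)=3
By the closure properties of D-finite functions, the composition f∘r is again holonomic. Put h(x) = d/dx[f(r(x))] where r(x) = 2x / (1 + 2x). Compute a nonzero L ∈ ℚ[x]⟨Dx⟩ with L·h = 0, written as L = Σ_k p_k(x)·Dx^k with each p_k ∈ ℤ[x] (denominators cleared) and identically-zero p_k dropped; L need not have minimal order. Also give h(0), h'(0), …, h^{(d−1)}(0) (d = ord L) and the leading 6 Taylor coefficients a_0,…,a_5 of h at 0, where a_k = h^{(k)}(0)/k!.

f: a_k = 3, 3, 6, 9, 15, 24, …
h₀=f(r): pull back L_f along r ⇒ L₀.
h=h₀': d/dx-closure on L₀ ⇒ L.
L = (4 + 24·x + 96·x^2 + 96·x^3) + (-1 - 10·x - 24·x^2 + 8·x^3 + 48·x^4)·Dx  (order 1).
h: a_k = 6, 24, 0, 192, -480, 2304, …
ICs: h(0) = 6.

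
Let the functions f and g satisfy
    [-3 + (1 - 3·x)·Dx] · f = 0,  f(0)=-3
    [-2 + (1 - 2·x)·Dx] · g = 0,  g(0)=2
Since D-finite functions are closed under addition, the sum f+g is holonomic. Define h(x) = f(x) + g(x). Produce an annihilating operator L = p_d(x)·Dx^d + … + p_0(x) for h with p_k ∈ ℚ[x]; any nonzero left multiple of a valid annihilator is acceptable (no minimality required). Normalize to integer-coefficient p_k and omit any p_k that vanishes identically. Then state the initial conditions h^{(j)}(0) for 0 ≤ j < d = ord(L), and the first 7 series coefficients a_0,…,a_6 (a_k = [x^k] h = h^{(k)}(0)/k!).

L = -12 + (10 - 24·x)·Dx + (-1 + 5·x - 6·x^2)·Dx^2  (order 2).
h: a_k = -1, -5, -19, -65, -211, -665, -2059, …
ICs: h(0) = -1, h′(0) = -5.

f: a_k = -3, -9, -27, -81, -243, -729, -2187, …
g: a_k = 2, 4, 8, 16, 32, 64, 128, …
L₀ := lclm(L_f,L_g); ord L₀ ≤ 1+1.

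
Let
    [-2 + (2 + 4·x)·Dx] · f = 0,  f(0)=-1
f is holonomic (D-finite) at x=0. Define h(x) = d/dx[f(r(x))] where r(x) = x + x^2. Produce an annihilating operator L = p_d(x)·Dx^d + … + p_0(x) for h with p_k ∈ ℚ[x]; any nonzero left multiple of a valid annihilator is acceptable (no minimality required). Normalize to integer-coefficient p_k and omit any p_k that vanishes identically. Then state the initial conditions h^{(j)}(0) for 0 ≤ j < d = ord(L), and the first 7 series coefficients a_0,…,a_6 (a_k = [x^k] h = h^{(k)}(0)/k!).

f: a_k = -1, -1, 1/2, -1/2, 5/8, -7/8, 21/16, …
L₀ from L_f via x↦r, Dx↦r'^{-1}Dx.
Derive L from L₀ (diff closure).
L = 1 + (-1 - 4·x - 6·x^2 - 4·x^3)·Dx  (order 1).
h: a_k = -1, -1, 3/2, -3/2, 5/8, 9/8, -49/16, …
ICs: h(0) = -1.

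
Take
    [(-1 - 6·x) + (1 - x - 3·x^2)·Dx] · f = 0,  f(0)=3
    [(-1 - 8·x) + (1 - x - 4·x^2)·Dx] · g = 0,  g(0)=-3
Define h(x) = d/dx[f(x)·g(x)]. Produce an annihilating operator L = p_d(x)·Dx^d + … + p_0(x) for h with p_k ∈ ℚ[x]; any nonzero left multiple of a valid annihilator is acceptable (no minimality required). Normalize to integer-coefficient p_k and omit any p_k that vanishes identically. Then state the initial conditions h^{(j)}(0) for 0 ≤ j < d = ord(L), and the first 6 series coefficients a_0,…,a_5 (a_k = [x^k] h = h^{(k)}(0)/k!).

L = (20 + 30·x - 12·x^2 - 768·x^3 - 708·x^4 + 2520·x^5 + 2880·x^6) + (-2 - 8·x + 57·x^2 + 64·x^3 - 330·x^4 - 285·x^5 + 588·x^6 + 576·x^7)·Dx  (order 1).
h: a_k = -18, -180, -675, -3024, -10080, -35478, …
ICs: h(0) = -18.

f: a_k = 3, 3, 12, 21, 57, 120, …
g: a_k = -3, -3, -15, -27, -87, -195, …
L₀ := L_f ⊗_s L_g (sym. prod.), ord ≤ 1.
h₀' ⇒ L via d/dx closure of L₀.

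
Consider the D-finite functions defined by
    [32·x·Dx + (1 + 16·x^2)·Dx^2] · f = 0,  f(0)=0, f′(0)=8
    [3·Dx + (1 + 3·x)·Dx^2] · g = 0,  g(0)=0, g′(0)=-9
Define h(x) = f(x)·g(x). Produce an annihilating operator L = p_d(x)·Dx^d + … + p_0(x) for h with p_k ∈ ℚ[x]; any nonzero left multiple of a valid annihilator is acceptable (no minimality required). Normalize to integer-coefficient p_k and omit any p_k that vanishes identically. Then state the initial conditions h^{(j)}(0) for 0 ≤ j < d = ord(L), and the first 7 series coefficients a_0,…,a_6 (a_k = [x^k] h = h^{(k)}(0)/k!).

f: a_k = 0, 8, 0, -128/3, 0, 2048/5, 0, …
g: a_k = 0, -9, 27/2, -27, 243/4, -729/5, 729/2, …
f·g: L₀ = L_f ⊗_s L_g, ord ≤ 2·2.
L = (15744 + 89280·x + 811008·x^2 + 5299200·x^3 + 13271040·x^4 + 17252352·x^5 + 21233664·x^7)·Dx + (4258 + 91200·x + 775488·x^2 + 4635648·x^3 + 18247680·x^4 + 41140224·x^5 + 46448640·x^6 + 21233664·x^7 + 74317824·x^8)·Dx^2 + (492 + 12548·x + 131328·x^2 + 747968·x^3 + 3219456·x^4 + 10146816·x^5 + 21233664·x^6 + 24920064·x^7 + 21233664·x^8 + 42467328·x^9)·Dx^3 + (73 + 822·x + 6161·x^2 + 34944·x^3 + 151168·x^4 + 500736·x^5 + 1322496·x^6 + 2654208·x^7 + 3244032·x^8 + 3538944·x^9 + 5308416·x^10)·Dx^4  (order 4).
h: a_k = 0, 0, -72, 108, 168, -90, -18504/5, …
ICs: h(0) = 0, h′(0) = 0, h′′(0) = -144, h′′′(0) = 648.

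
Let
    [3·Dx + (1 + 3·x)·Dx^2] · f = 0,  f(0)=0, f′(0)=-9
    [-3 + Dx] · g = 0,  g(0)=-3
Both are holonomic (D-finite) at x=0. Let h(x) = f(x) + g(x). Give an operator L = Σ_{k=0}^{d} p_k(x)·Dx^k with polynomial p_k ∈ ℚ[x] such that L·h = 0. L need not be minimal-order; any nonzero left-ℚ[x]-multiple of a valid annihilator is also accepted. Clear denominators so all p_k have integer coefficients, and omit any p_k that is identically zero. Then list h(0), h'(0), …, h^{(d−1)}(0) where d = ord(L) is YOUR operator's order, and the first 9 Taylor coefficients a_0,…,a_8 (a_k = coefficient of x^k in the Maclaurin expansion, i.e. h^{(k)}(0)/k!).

L = (-27 - 27·x)·Dx + (3 - 18·x - 27·x^2)·Dx^2 + (2 + 9·x + 9·x^2)·Dx^3  (order 3).
h: a_k = -3, -18, 0, -81/2, 405/8, -1215/8, 28917/80, -75087/80, 11020293/4480, …
ICs: h(0) = -3, h′(0) = -18, h′′(0) = 0.

f: a_k = 0, -9, 27/2, -27, 243/4, -729/5, 729/2, -6561/7, 19683/8, …
g: a_k = -3, -9, -27/2, -27/2, -81/8, -243/40, -243/80, -729/560, -2187/4480, …
f+g: L₀ = lclm(L_f,L_g), ord ≤ 2+1.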